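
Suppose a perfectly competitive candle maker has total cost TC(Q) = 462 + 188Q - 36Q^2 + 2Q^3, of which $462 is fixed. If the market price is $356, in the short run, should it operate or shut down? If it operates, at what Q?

Produce at Q = 14

From TC, MC = TC'(Q) = 188 - 72Q + 6Q^2 and AVC = VC/Q = 188 - 36Q + 2Q^2.
The AVC parabola has its vertex at Q = 36/4 = 9, where AVC = 188 - 36·9 + 2·9^2 = $26.
Because $356 ≥ $26, revenue can cover variable cost; the firm operates.
Solving P = MC: -168 - 72Q + 6Q^2 = 0 ⇒ Q = -2 or 14. On the upward-sloping branch, Q* = 14.
Check: AVC at Q = 14 is $76 ≤ P, so revenue covers variable cost.
Profit = P·Q − TC = 356·14 − 1526 = $3458.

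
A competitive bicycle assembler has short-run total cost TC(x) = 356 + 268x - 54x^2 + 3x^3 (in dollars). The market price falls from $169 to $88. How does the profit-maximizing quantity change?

Output falls from 11 to 10

AVC = 268 - 54x + 3x^2, minimized at x = 9 where min AVC = $25. MC = 268 - 108x + 9x^2.
At P = $169 ≥ min AVC, set P = MC on the rising branch: x = 11.
At P = $88 ≥ min AVC, set P = MC: x = 10. The firm stays open but cuts output.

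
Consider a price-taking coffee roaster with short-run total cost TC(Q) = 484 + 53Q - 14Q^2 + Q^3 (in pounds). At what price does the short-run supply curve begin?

The shutdown price is the minimum of AVC. VC = 53Q - 14Q^2 + Q^3, so AVC = 53 - 14Q + Q^2.
dAVC/dQ = -14 + 2Q = 0 gives Q = 7. min AVC = 53 - 14·7 + 7^2 = 4.
The firm shuts down for any P below £4.

£4 per unit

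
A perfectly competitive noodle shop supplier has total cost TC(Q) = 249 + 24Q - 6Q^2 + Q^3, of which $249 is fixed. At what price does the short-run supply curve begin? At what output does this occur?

Short-run supply begins at min AVC. From VC = 24Q - 6Q^2 + Q^3, AVC = 24 - 6Q + Q^2.
At the minimum of AVC, MC = AVC. MC = 24 - 12Q + 3Q^2; setting MC = AVC gives 2Q^2 - 6Q = 0, so Q = 3. min AVC = 15.
The firm shuts down for any P below $15.

$15 per unit, at Q = 3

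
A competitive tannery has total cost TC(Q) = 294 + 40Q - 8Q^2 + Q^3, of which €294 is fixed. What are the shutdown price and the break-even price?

Shutdown price = min AVC. AVC = 40 - 8Q + Q^2, with vertex at Q = 4 and minimum €24.
ATC = 294/Q + 40 - 8Q + Q^2. Setting dATC/dQ = −294/Q^2 − 8 + 2Q = 0 gives Q = 7 (since 2·7^3 − 8·7^2 = 294).
min ATC = 294/7 + 40 − 8·7 + 7^2 = €75. That is the break-even price.
Between these two prices the firm operates at a loss; above €75 it earns a profit.

Shutdown price = €24; break-even price = €75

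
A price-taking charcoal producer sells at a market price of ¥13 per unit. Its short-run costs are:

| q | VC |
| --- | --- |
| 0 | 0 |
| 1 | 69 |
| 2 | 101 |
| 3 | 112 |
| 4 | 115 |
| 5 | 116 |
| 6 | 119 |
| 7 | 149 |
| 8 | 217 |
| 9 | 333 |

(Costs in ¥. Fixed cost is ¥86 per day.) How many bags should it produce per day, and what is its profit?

Tabulate TR − TC: q=0: -86; q=1: -142; q=2: -161; q=3: -159; q=4: -149; q=5: -137; q=6: -127; q=7: -144; q=8: -199; q=9: -302.
Profit is highest at q = 0. Equivalently, the lowest AVC in the table is 119/6 ≈ ¥19.83 at q = 6, and P = ¥13 falls below it — price never covers variable cost, so the firm shuts down and loses only its fixed cost.

q = 0 (shut down); profit = -¥86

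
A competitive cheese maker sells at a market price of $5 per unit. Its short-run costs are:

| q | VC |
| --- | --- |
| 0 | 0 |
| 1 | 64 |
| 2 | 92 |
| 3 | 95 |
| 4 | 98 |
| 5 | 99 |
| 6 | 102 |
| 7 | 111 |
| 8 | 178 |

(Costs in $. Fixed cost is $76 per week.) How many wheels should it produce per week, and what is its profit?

q = 0 (shut down); profit = -$76

Tabulate TR − TC: q=0: -76; q=1: -135; q=2: -158; q=3: -156; q=4: -154; q=5: -150; q=6: -148; q=7: -152; q=8: -214.
Profit is highest at q = 0. Equivalently, the lowest AVC in the table is 111/7 ≈ $15.86 at q = 7, and P = $5 falls below it — price never covers variable cost, so the firm shuts down and loses only its fixed cost.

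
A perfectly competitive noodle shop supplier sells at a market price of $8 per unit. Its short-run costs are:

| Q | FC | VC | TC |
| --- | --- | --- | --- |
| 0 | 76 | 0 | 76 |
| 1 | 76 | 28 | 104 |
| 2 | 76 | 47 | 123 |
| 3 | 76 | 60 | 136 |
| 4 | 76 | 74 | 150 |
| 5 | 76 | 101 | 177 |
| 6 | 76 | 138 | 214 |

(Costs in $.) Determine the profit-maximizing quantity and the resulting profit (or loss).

Q = 0 (shut down); profit = -$76

Compute π = P·Q − TC at each output: Q=0: -76; Q=1: -96; Q=2: -107; Q=3: -112; Q=4: -118; Q=5: -137; Q=6: -166.
Profit is highest at Q = 0. Equivalently, the lowest AVC in the table is 74/4 ≈ $18.50 at Q = 4, and P = $8 falls below it — price never covers variable cost, so the firm shuts down and loses only its fixed cost.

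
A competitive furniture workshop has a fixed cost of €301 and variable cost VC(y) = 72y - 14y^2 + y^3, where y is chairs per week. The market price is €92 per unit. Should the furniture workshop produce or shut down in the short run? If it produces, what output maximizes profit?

Variable cost is VC = 72y - 14y^2 + y^3, so AVC = VC/y = 72 - 14y + y^2 and MC = dTC/dy = 72 - 28y + 3y^2.
AVC is minimized where dAVC/dy = -14 + 2y = 0, at y = 7; min AVC = 72 - 14·7 + 7^2 = €23.
P = €92 exceeds min AVC = €23, so the firm stays open.
Solving P = MC: -20 - 28y + 3y^2 = 0 ⇒ y = -2/3 or 10. On the upward-sloping branch, y* = 10.
Check: AVC at y = 10 is €32 ≤ P, so revenue covers variable cost.
Profit = P·y − TC = 92·10 − 621 = €299.

Produce at y = 10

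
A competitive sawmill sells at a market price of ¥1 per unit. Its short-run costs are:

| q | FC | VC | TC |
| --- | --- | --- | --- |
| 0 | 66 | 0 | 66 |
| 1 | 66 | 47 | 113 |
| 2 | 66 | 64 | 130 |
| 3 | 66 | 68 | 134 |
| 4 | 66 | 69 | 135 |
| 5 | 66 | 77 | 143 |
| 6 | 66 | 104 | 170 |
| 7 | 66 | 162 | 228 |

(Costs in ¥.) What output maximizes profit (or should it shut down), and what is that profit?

q = 0 (shut down); profit = -¥66

Profit at each row (π = 1q − TC): q=0: -66; q=1: -112; q=2: -128; q=3: -131; q=4: -131; q=5: -138; q=6: -164; q=7: -221.
Profit is highest at q = 0. Equivalently, the lowest AVC in the table is 77/5 ≈ ¥15.40 at q = 5, and P = ¥1 falls below it — price never covers variable cost, so the firm shuts down and loses only its fixed cost.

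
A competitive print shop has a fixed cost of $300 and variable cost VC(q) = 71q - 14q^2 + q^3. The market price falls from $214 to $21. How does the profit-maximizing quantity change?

Output falls from 13 to 0 (the firm shuts down)

MC = 71 - 28q + 3q^2; the shutdown threshold is min AVC = $22 (at q = 7).
At P = $214 ≥ min AVC, set P = MC on the rising branch: q = 13.
At P = $21 < min AVC = $22, price no longer covers variable cost at any output, so the firm shuts down: q = 0.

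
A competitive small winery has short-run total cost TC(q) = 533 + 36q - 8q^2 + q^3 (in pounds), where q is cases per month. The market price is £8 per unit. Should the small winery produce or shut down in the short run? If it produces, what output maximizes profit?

Strip out fixed cost: VC = 36q - 8q^2 + q^3. Then AVC = 36 - 8q + q^2 and MC = 36 - 16q + 3q^2.
AVC hits its minimum where MC = AVC, at q = 4, giving min AVC = 36 - 8·4 + 4^2 = £20.
P = £8 lies below min AVC = £20; no output level covers variable cost.
Shutting down limits the loss to fixed cost, £533.

Shut down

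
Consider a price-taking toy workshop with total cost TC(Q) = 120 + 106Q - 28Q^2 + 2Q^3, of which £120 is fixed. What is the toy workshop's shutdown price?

Short-run supply begins at min AVC. From VC = 106Q - 28Q^2 + 2Q^3, AVC = 106 - 28Q + 2Q^2.
dAVC/dQ = -28 + 4Q = 0 gives Q = 7. min AVC = 106 - 28·7 + 2·7^2 = 8.
For P < £8 the firm produces nothing.

£8 per unit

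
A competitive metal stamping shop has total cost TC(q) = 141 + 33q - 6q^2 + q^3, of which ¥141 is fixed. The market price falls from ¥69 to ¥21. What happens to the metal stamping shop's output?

Output falls from 6 to 0 (the firm shuts down)

MC = 33 - 12q + 3q^2; the shutdown threshold is min AVC = ¥24 (at q = 3).
With P = ¥69 above the shutdown price, P = MC gives q = 6.
At P = ¥21 < min AVC = ¥24, price no longer covers variable cost at any output, so the firm shuts down: q = 0.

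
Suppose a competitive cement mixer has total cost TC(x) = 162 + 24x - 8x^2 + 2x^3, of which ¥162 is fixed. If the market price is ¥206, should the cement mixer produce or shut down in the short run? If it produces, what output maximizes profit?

From TC, MC = TC'(x) = 24 - 16x + 6x^2 and AVC = VC/x = 24 - 8x + 2x^2.
AVC hits its minimum where MC = AVC, at x = 2, giving min AVC = 24 - 8·2 + 2·2^2 = ¥16.
Since P = ¥206 ≥ min AVC = ¥16, price covers variable cost and the firm should produce.
P = MC gives -182 - 16x + 6x^2 = 0, with roots -13/3 and 7. Take the larger (rising MC): x* = 7.
Check: AVC at x = 7 is ¥66 ≤ P, so revenue covers variable cost.
Profit = P·x − TC = 206·7 − 624 = ¥818.

Produce at x = 7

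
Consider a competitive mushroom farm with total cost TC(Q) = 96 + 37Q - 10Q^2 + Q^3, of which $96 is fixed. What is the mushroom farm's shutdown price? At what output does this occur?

The firm shuts down when price falls below the minimum of average variable cost. AVC = VC/Q = 37 - 10Q + Q^2.
At the minimum of AVC, MC = AVC. MC = 37 - 20Q + 3Q^2; setting MC = AVC gives 2Q^2 - 10Q = 0, so Q = 5. min AVC = 12.
So the shutdown price is $12.

$12 per unit, at Q = 5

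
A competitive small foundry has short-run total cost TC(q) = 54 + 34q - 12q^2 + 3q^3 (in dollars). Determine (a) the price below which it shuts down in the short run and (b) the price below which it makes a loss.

Shutdown price = min AVC. AVC = 34 - 12q + 3q^2, with vertex at q = 2 and minimum $22.
ATC = 54/q + 34 - 12q + 3q^2. Setting dATC/dq = −54/q^2 − 12 + 6q = 0 gives q = 3 (since 6·3^3 − 12·3^2 = 54).
min ATC = 54/3 + 34 − 12·3 + 3·3^2 = $43. That is the break-even price.
For $22 ≤ P < $43 the firm produces at a loss; below $22 it shuts down.

Shutdown price = $22; break-even price = $43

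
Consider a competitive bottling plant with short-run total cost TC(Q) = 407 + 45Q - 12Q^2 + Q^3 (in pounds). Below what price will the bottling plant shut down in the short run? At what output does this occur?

The firm shuts down when price falls below the minimum of average variable cost. AVC = VC/Q = 45 - 12Q + Q^2.
At the minimum of AVC, MC = AVC. MC = 45 - 24Q + 3Q^2; setting MC = AVC gives 2Q^2 - 12Q = 0, so Q = 6. min AVC = 9.
The firm shuts down for any P below £9.

£9 per unit, at Q = 6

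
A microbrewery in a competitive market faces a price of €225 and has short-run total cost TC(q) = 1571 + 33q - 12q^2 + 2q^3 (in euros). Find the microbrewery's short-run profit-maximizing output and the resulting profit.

AVC = 33 - 12q + 2q^2 has its minimum €15 at q = 3; price €225 clears that bar, so the firm operates.
With MC = 33 - 24q + 6q^2, P = MC on the upward-sloping part at q* = 8.
TR = 225·8 = 1800. TC = 1571 + 520 = 2091. Profit = 1800 − 2091 = -€291.
That loss of €291 beats the €1571 the firm would lose by shutting down; producing recovers €1280 of fixed cost.

Profit = -€291 at q = 8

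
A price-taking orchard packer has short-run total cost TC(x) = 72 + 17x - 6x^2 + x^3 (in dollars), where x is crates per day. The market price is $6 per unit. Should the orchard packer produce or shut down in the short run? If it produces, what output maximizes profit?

Variable cost is VC = 17x - 6x^2 + x^3, so AVC = VC/x = 17 - 6x + x^2 and MC = dTC/dx = 17 - 12x + 3x^2.
The AVC parabola has its vertex at x = 6/2 = 3, where AVC = 17 - 6·3 + 3^2 = $8.
P = $6 lies below min AVC = $8; no output level covers variable cost.
Shutting down limits the loss to fixed cost, $72.

Shut down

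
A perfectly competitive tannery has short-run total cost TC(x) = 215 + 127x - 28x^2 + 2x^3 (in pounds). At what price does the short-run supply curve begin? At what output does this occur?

£29 per unit, at x = 7

The shutdown price is the minimum of AVC. VC = 127x - 28x^2 + 2x^3, so AVC = 127 - 28x + 2x^2.
dAVC/dx = -28 + 4x = 0 gives x = 7. min AVC = 127 - 28·7 + 2·7^2 = 29.
The firm shuts down for any P below £29.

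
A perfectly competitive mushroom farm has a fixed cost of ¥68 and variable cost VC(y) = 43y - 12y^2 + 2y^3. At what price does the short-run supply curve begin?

¥25 per unit

The firm shuts down when price falls below the minimum of average variable cost. AVC = VC/y = 43 - 12y + 2y^2.
dAVC/dy = -12 + 4y = 0 gives y = 3. min AVC = 43 - 12·3 + 2·3^2 = 25.
For P < ¥25 the firm produces nothing.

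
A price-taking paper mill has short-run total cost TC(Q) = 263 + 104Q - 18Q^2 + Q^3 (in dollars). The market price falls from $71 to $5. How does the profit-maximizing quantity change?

Output falls from 11 to 0 (the firm shuts down)

MC = 104 - 36Q + 3Q^2; the shutdown threshold is min AVC = $23 (at Q = 9).
At P = $71 ≥ min AVC, set P = MC on the rising branch: Q = 11.
At P = $5 < min AVC = $23, price no longer covers variable cost at any output, so the firm shuts down: Q = 0.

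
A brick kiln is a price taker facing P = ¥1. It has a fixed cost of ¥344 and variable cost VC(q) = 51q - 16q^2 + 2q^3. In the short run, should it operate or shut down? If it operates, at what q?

Shut down

From TC, MC = TC'(q) = 51 - 32q + 6q^2 and AVC = VC/q = 51 - 16q + 2q^2.
The AVC parabola has its vertex at q = 16/4 = 4, where AVC = 51 - 16·4 + 2·4^2 = ¥19.
Since P = ¥1 < min AVC = ¥19, price fails to cover variable cost at any output.
Best response: produce nothing and absorb the ¥344 fixed cost.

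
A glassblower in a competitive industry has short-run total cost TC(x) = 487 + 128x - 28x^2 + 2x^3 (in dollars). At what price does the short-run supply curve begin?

The shutdown price is the minimum of AVC. VC = 128x - 28x^2 + 2x^3, so AVC = 128 - 28x + 2x^2.
dAVC/dx = -28 + 4x = 0 gives x = 7. min AVC = 128 - 28·7 + 2·7^2 = 30.
The firm shuts down for any P below $30.

$30 per unit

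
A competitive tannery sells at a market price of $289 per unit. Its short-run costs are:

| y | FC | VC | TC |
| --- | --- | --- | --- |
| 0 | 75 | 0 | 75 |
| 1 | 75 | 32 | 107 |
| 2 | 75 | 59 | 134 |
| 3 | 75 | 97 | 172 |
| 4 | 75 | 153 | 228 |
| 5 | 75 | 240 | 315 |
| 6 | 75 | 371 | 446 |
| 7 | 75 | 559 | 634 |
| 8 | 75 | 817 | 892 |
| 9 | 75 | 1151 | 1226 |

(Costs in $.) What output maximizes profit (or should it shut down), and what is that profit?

Tabulate TR − TC: y=0: -75; y=1: 182; y=2: 444; y=3: 695; y=4: 928; y=5: 1130; y=6: 1288; y=7: 1389; y=8: 1420; y=9: 1375.
Profit is maximized at y = 8. AVC there is 817/8 = $102.12 ≤ P, so producing beats shutting down (which would give -$75).

y = 8; profit = $1420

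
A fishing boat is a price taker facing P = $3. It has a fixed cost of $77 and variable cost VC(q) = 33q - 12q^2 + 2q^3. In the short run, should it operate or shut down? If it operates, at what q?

Shut down

Strip out fixed cost: VC = 33q - 12q^2 + 2q^3. Then AVC = 33 - 12q + 2q^2 and MC = 33 - 24q + 6q^2.
AVC is minimized where dAVC/dq = -12 + 4q = 0, at q = 3; min AVC = 33 - 12·3 + 2·3^2 = $15.
P = $3 lies below min AVC = $15; no output level covers variable cost.
The firm minimizes its loss by shutting down and losing only its fixed cost of $77.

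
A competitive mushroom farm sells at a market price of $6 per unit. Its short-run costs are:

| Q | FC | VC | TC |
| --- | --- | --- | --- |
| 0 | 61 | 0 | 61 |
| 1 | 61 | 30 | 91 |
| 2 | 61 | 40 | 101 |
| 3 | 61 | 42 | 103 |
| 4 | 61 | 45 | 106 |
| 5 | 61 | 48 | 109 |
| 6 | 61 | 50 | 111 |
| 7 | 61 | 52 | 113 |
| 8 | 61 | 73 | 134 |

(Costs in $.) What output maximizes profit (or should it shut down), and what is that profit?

Q = 0 (shut down); profit = -$61

Compute π = P·Q − TC at each output: Q=0: -61; Q=1: -85; Q=2: -89; Q=3: -85; Q=4: -82; Q=5: -79; Q=6: -75; Q=7: -71; Q=8: -86.
Profit is highest at Q = 0. Equivalently, the lowest AVC in the table is 52/7 ≈ $7.43 at Q = 7, and P = $6 falls below it — price never covers variable cost, so the firm shuts down and loses only its fixed cost.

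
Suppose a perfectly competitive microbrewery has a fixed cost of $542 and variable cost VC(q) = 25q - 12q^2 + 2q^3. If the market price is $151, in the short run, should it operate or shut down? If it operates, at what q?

Produce at q = 7

Variable cost is VC = 25q - 12q^2 + 2q^3, so AVC = VC/q = 25 - 12q + 2q^2 and MC = dTC/dq = 25 - 24q + 6q^2.
AVC is minimized where dAVC/dq = -12 + 4q = 0, at q = 3; min AVC = 25 - 12·3 + 2·3^2 = $7.
Because $151 ≥ $7, revenue can cover variable cost; the firm operates.
Solving P = MC: -126 - 24q + 6q^2 = 0 ⇒ q = -3 or 7. On the upward-sloping branch, q* = 7.
Check: AVC at q = 7 is $39 ≤ P, so revenue covers variable cost.
Profit = P·q − TC = 151·7 − 815 = $242.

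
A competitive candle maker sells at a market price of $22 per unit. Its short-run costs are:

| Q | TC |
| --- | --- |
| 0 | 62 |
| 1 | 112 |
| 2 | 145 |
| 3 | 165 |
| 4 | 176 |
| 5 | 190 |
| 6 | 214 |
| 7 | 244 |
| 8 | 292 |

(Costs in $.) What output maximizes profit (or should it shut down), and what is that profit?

Q = 0 (shut down); profit = -$62

Tabulate TR − TC: Q=0: -62; Q=1: -90; Q=2: -101; Q=3: -99; Q=4: -88; Q=5: -80; Q=6: -82; Q=7: -90; Q=8: -116.
Profit is highest at Q = 0. Equivalently, the lowest AVC in the table is 152/6 ≈ $25.33 at Q = 6, and P = $22 falls below it — price never covers variable cost, so the firm shuts down and loses only its fixed cost.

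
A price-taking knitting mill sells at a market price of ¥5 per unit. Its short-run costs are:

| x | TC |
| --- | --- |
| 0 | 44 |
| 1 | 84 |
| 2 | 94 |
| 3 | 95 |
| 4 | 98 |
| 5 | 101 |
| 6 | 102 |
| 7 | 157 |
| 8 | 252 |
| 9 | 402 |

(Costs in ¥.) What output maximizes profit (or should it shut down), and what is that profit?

Compute π = P·x − TC at each output: x=0: -44; x=1: -79; x=2: -84; x=3: -80; x=4: -78; x=5: -76; x=6: -72; x=7: -122; x=8: -212; x=9: -357.
Profit is highest at x = 0. Equivalently, the lowest AVC in the table is 58/6 ≈ ¥9.67 at x = 6, and P = ¥5 falls below it — price never covers variable cost, so the firm shuts down and loses only its fixed cost.

x = 0 (shut down); profit = -¥44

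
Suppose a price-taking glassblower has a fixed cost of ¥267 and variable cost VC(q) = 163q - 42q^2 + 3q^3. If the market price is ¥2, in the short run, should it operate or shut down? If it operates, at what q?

Shut down

From TC, MC = TC'(q) = 163 - 84q + 9q^2 and AVC = VC/q = 163 - 42q + 3q^2.
The AVC parabola has its vertex at q = 42/6 = 7, where AVC = 163 - 42·7 + 3·7^2 = ¥16.
With P < min AVC (¥2 < ¥16), every unit sold adds to the loss.
The firm minimizes its loss by shutting down and losing only its fixed cost of ¥267.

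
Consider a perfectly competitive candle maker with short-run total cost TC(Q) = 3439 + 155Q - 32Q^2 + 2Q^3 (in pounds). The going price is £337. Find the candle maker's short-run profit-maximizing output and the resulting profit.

Profit = -£59 at Q = 13

AVC = 155 - 32Q + 2Q^2; min AVC = £27 at Q = 8. Since P = £337 ≥ min AVC, the firm produces.
With MC = 155 - 64Q + 6Q^2, P = MC on the upward-sloping part at Q* = 13.
TR = 337·13 = 4381. TC = 3439 + 1001 = 4440. Profit = 4381 − 4440 = -£59.
That loss of £59 beats the £3439 the firm would lose by shutting down; producing recovers £3380 of fixed cost.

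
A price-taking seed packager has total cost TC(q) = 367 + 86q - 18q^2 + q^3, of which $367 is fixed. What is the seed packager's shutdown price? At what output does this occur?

The firm shuts down when price falls below the minimum of average variable cost. AVC = VC/q = 86 - 18q + q^2.
dAVC/dq = -18 + 2q = 0 gives q = 9. min AVC = 86 - 18·9 + 9^2 = 5.
So the shutdown price is $5.

$5 per unit, at q = 9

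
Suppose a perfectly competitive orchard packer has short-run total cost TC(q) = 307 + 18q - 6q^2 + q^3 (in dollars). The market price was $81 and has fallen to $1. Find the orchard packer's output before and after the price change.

Output falls from 7 to 0 (the firm shuts down)

MC = 18 - 12q + 3q^2; the shutdown threshold is min AVC = $9 (at q = 3).
With P = $81 above the shutdown price, P = MC gives q = 7.
At P = $1 < min AVC = $9, price no longer covers variable cost at any output, so the firm shuts down: q = 0.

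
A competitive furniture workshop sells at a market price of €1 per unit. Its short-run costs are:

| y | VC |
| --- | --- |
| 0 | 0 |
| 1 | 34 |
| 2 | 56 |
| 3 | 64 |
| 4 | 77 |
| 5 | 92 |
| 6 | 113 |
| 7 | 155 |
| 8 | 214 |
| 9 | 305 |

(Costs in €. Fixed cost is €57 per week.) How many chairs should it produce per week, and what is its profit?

y = 0 (shut down); profit = -€57

Profit at each row (π = 1y − TC): y=0: -57; y=1: -90; y=2: -111; y=3: -118; y=4: -130; y=5: -144; y=6: -164; y=7: -205; y=8: -263; y=9: -353.
Profit is highest at y = 0. Equivalently, the lowest AVC in the table is 92/5 ≈ €18.40 at y = 5, and P = €1 falls below it — price never covers variable cost, so the firm shuts down and loses only its fixed cost.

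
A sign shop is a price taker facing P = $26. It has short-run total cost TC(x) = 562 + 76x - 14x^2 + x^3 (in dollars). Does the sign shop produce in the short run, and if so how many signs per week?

Strip out fixed cost: VC = 76x - 14x^2 + x^3. Then AVC = 76 - 14x + x^2 and MC = 76 - 28x + 3x^2.
AVC is minimized where dAVC/dx = -14 + 2x = 0, at x = 7; min AVC = 76 - 14·7 + 7^2 = $27.
P = $26 lies below min AVC = $27; no output level covers variable cost.
Best response: produce nothing and absorb the $562 fixed cost.

Shut down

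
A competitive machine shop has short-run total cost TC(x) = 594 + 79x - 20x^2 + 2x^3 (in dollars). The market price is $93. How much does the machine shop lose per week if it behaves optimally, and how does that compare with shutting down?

Profit = -$202 at x = 7

AVC = 79 - 20x + 2x^2; min AVC = $29 at x = 5. Since P = $93 ≥ min AVC, the firm produces.
MC = 79 - 40x + 6x^2. Setting P = MC and taking the root on the rising branch gives x* = 7.
TR = 93·7 = 651. TC = 594 + 259 = 853. Profit = 651 − 853 = -$202.
Shutting down would mean losing the fixed cost of $594, so operating at a loss of $202 is better by $392.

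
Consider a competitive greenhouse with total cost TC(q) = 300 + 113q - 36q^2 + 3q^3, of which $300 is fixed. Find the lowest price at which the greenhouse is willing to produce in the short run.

$5 per unit

The firm shuts down when price falls below the minimum of average variable cost. AVC = VC/q = 113 - 36q + 3q^2.
At the minimum of AVC, MC = AVC. MC = 113 - 72q + 9q^2; setting MC = AVC gives 6q^2 - 36q = 0, so q = 6. min AVC = 5.
The firm shuts down for any P below $5.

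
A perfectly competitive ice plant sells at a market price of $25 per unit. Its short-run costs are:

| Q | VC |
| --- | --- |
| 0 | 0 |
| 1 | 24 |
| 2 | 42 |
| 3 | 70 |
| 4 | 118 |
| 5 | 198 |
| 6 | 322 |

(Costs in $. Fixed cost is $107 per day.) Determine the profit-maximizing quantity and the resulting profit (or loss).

Compute π = P·Q − TC at each output: Q=0: -107; Q=1: -106; Q=2: -99; Q=3: -102; Q=4: -125; Q=5: -180; Q=6: -279.
Profit is maximized at Q = 2. AVC there is 42/2 = $21 ≤ P, so producing beats shutting down (which would give -$107).

Q = 2; profit = -$99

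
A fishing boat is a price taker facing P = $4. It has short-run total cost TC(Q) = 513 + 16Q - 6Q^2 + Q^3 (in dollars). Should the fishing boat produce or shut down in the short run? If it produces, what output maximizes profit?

Shut down

Strip out fixed cost: VC = 16Q - 6Q^2 + Q^3. Then AVC = 16 - 6Q + Q^2 and MC = 16 - 12Q + 3Q^2.
AVC is minimized where dAVC/dQ = -6 + 2Q = 0, at Q = 3; min AVC = 16 - 6·3 + 3^2 = $7.
P = $4 lies below min AVC = $7; no output level covers variable cost.
The firm minimizes its loss by shutting down and losing only its fixed cost of $513.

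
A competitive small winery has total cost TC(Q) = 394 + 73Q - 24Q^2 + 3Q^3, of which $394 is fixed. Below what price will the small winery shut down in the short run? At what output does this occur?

$25 per unit, at Q = 4

Short-run supply begins at min AVC. From VC = 73Q - 24Q^2 + 3Q^3, AVC = 73 - 24Q + 3Q^2.
At the minimum of AVC, MC = AVC. MC = 73 - 48Q + 9Q^2; setting MC = AVC gives 6Q^2 - 24Q = 0, so Q = 4. min AVC = 25.
For P < $25 the firm produces nothing.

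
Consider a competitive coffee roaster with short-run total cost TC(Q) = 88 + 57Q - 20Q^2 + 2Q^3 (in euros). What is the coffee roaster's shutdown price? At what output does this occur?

€7 per unit, at Q = 5

The firm shuts down when price falls below the minimum of average variable cost. AVC = VC/Q = 57 - 20Q + 2Q^2.
At the minimum of AVC, MC = AVC. MC = 57 - 40Q + 6Q^2; setting MC = AVC gives 4Q^2 - 20Q = 0, so Q = 5. min AVC = 7.
For P < €7 the firm produces nothing.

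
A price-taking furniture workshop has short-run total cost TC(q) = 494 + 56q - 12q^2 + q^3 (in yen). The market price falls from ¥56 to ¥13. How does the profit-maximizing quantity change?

MC = 56 - 24q + 3q^2; the shutdown threshold is min AVC = ¥20 (at q = 6).
With P = ¥56 above the shutdown price, P = MC gives q = 8.
At P = ¥13 < min AVC = ¥20, price no longer covers variable cost at any output, so the firm shuts down: q = 0.

Output falls from 8 to 0 (the firm shuts down)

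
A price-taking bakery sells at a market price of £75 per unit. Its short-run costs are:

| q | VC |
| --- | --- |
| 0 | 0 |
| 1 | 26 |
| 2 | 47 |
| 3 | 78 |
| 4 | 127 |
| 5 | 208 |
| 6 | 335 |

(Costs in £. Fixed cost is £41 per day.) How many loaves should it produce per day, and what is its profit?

Tabulate TR − TC: q=0: -41; q=1: 8; q=2: 62; q=3: 106; q=4: 132; q=5: 126; q=6: 74.
Profit is maximized at q = 4. AVC there is 127/4 = £31.75 ≤ P, so producing beats shutting down (which would give -£41).

q = 4; profit = £132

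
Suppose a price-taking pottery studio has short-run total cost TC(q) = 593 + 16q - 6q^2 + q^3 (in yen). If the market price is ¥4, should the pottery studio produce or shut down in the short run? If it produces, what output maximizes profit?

Shut down

Variable cost is VC = 16q - 6q^2 + q^3, so AVC = VC/q = 16 - 6q + q^2 and MC = dTC/dq = 16 - 12q + 3q^2.
AVC hits its minimum where MC = AVC, at q = 3, giving min AVC = 16 - 6·3 + 3^2 = ¥7.
Since P = ¥4 < min AVC = ¥7, price fails to cover variable cost at any output.
The firm minimizes its loss by shutting down and losing only its fixed cost of ¥593.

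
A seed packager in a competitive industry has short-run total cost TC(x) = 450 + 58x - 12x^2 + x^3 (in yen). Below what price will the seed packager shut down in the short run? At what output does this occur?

The shutdown price is the minimum of AVC. VC = 58x - 12x^2 + x^3, so AVC = 58 - 12x + x^2.
At the minimum of AVC, MC = AVC. MC = 58 - 24x + 3x^2; setting MC = AVC gives 2x^2 - 12x = 0, so x = 6. min AVC = 22.
So the shutdown price is ¥22.

¥22 per unit, at x = 6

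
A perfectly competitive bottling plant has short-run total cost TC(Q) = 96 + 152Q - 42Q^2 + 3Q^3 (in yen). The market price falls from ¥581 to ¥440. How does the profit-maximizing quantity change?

MC = 152 - 84Q + 9Q^2; the shutdown threshold is min AVC = ¥5 (at Q = 7).
With P = ¥581 above the shutdown price, P = MC gives Q = 13.
At P = ¥440 ≥ min AVC, set P = MC: Q = 12. The firm stays open but cuts output.

Output falls from 13 to 12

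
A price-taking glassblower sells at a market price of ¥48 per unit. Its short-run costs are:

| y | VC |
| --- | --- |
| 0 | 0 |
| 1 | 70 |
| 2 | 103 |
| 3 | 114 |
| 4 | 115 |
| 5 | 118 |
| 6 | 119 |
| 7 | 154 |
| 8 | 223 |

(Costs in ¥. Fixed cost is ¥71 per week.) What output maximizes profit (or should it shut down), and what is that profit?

y = 7; profit = ¥111

Compute π = P·y − TC at each output: y=0: -71; y=1: -93; y=2: -78; y=3: -41; y=4: 6; y=5: 51; y=6: 98; y=7: 111; y=8: 90.
Profit is maximized at y = 7. AVC there is 154/7 = ¥22 ≤ P, so producing beats shutting down (which would give -¥71).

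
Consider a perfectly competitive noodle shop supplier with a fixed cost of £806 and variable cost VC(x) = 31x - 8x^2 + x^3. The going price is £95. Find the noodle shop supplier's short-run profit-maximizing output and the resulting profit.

AVC = 31 - 8x + x^2; min AVC = £15 at x = 4. Since P = £95 ≥ min AVC, the firm produces.
MC = 31 - 16x + 3x^2. Setting P = MC and taking the root on the rising branch gives x* = 8.
TR = 95·8 = 760. TC = 806 + 248 = 1054. Profit = 760 − 1054 = -£294.
By producing, the firm covers all variable cost plus £512 of fixed cost; shutting down would lose the full £806.

Profit = -£294 at x = 8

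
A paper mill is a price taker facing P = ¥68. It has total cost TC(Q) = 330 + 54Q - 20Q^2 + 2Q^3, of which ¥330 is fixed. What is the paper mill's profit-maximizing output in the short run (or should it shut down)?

From TC, MC = TC'(Q) = 54 - 40Q + 6Q^2 and AVC = VC/Q = 54 - 20Q + 2Q^2.
AVC hits its minimum where MC = AVC, at Q = 5, giving min AVC = 54 - 20·5 + 2·5^2 = ¥4.
P = ¥68 exceeds min AVC = ¥4, so the firm stays open.
P = MC gives -14 - 40Q + 6Q^2 = 0, with roots -1/3 and 7. Take the larger (rising MC): Q* = 7.
Check: AVC at Q = 7 is ¥12 ≤ P, so revenue covers variable cost.
Profit = P·Q − TC = 68·7 − 414 = ¥62.

Produce at Q = 7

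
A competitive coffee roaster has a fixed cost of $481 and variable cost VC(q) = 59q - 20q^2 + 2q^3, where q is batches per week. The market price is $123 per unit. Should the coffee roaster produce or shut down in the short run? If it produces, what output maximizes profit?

Produce at q = 8

Strip out fixed cost: VC = 59q - 20q^2 + 2q^3. Then AVC = 59 - 20q + 2q^2 and MC = 59 - 40q + 6q^2.
The AVC parabola has its vertex at q = 20/4 = 5, where AVC = 59 - 20·5 + 2·5^2 = $9.
P = $123 exceeds min AVC = $9, so the firm stays open.
Solving P = MC: -64 - 40q + 6q^2 = 0 ⇒ q = -4/3 or 8. On the upward-sloping branch, q* = 8.
Check: AVC at q = 8 is $27 ≤ P, so revenue covers variable cost.
Profit = P·q − TC = 123·8 − 697 = $287.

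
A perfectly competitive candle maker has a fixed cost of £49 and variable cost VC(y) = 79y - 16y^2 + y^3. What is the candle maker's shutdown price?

£15 per unit

The shutdown price is the minimum of AVC. VC = 79y - 16y^2 + y^3, so AVC = 79 - 16y + y^2.
At the minimum of AVC, MC = AVC. MC = 79 - 32y + 3y^2; setting MC = AVC gives 2y^2 - 16y = 0, so y = 8. min AVC = 15.
For P < £15 the firm produces nothing.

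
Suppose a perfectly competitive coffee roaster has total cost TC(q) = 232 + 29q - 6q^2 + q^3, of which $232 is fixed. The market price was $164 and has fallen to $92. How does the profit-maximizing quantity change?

Output falls from 9 to 7

AVC = 29 - 6q + q^2, minimized at q = 3 where min AVC = $20. MC = 29 - 12q + 3q^2.
At P = $164 ≥ min AVC, set P = MC on the rising branch: q = 9.
At P = $92 ≥ min AVC, set P = MC: q = 7. The firm stays open but cuts output.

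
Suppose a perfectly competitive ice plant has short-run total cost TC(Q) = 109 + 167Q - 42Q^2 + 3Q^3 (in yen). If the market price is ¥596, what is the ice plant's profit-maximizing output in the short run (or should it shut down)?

Produce at Q = 13

Variable cost is VC = 167Q - 42Q^2 + 3Q^3, so AVC = VC/Q = 167 - 42Q + 3Q^2 and MC = dTC/dQ = 167 - 84Q + 9Q^2.
AVC is minimized where dAVC/dQ = -42 + 6Q = 0, at Q = 7; min AVC = 167 - 42·7 + 3·7^2 = ¥20.
Since P = ¥596 ≥ min AVC = ¥20, price covers variable cost and the firm should produce.
Set P = MC: 596 = 167 - 84Q + 9Q^2 → -429 - 84Q + 9Q^2 = 0. The roots are Q = -11/3 and Q = 13; the profit-maximizing output is on the rising part of MC, so Q* = 13.
Check: AVC at Q = 13 is ¥128 ≤ P, so revenue covers variable cost.
Profit = P·Q − TC = 596·13 − 1773 = ¥5975.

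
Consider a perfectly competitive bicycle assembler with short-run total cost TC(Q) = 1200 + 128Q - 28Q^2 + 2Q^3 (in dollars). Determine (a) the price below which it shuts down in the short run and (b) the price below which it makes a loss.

Shutdown price = $30; break-even price = $168

AVC = 128 - 28Q + 2Q^2; minimized at Q = 7, giving min AVC = $30. That is the shutdown price.
ATC = 1200/Q + 128 - 28Q + 2Q^2. Setting dATC/dQ = −1200/Q^2 − 28 + 4Q = 0 gives Q = 10 (since 4·10^3 − 28·10^2 = 1200).
min ATC = 1200/10 + 128 − 28·10 + 2·10^2 = $168. That is the break-even price.
For $30 ≤ P < $168 the firm produces at a loss; below $30 it shuts down.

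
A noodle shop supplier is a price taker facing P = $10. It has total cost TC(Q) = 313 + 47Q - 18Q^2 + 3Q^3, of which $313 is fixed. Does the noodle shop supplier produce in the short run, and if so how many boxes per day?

Strip out fixed cost: VC = 47Q - 18Q^2 + 3Q^3. Then AVC = 47 - 18Q + 3Q^2 and MC = 47 - 36Q + 9Q^2.
AVC is minimized where dAVC/dQ = -18 + 6Q = 0, at Q = 3; min AVC = 47 - 18·3 + 3·3^2 = $20.
P = $10 lies below min AVC = $20; no output level covers variable cost.
Best response: produce nothing and absorb the $313 fixed cost.

Shut down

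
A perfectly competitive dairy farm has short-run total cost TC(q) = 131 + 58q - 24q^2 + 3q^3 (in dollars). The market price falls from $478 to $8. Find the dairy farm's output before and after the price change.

AVC = 58 - 24q + 3q^2, minimized at q = 4 where min AVC = $10. MC = 58 - 48q + 9q^2.
At P = $478 ≥ min AVC, set P = MC on the rising branch: q = 10.
At P = $8 < min AVC = $10, price no longer covers variable cost at any output, so the firm shuts down: q = 0.

Output falls from 10 to 0 (the firm shuts down)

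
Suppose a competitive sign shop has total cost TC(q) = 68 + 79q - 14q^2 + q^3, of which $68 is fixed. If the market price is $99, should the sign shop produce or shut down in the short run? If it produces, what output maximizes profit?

Strip out fixed cost: VC = 79q - 14q^2 + q^3. Then AVC = 79 - 14q + q^2 and MC = 79 - 28q + 3q^2.
AVC hits its minimum where MC = AVC, at q = 7, giving min AVC = 79 - 14·7 + 7^2 = $30.
P = $99 exceeds min AVC = $30, so the firm stays open.
Solving P = MC: -20 - 28q + 3q^2 = 0 ⇒ q = -2/3 or 10. On the upward-sloping branch, q* = 10.
Check: AVC at q = 10 is $39 ≤ P, so revenue covers variable cost.
Profit = P·q − TC = 99·10 − 458 = $532.

Produce at q = 10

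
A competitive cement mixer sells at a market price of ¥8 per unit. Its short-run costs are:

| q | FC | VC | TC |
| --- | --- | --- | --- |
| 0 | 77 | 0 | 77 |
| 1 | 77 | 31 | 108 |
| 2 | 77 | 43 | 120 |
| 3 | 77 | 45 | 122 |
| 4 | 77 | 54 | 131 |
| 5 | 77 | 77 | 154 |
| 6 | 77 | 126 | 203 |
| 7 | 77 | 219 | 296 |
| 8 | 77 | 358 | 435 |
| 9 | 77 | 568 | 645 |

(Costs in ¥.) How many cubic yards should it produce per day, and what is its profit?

Profit at each row (π = 8q − TC): q=0: -77; q=1: -100; q=2: -104; q=3: -98; q=4: -99; q=5: -114; q=6: -155; q=7: -240; q=8: -371; q=9: -573.
Profit is highest at q = 0. Equivalently, the lowest AVC in the table is 54/4 ≈ ¥13.50 at q = 4, and P = ¥8 falls below it — price never covers variable cost, so the firm shuts down and loses only its fixed cost.

q = 0 (shut down); profit = -¥77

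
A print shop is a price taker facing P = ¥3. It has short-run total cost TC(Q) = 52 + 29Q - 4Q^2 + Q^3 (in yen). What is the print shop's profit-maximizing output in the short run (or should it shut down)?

Shut down

Variable cost is VC = 29Q - 4Q^2 + Q^3, so AVC = VC/Q = 29 - 4Q + Q^2 and MC = dTC/dQ = 29 - 8Q + 3Q^2.
The AVC parabola has its vertex at Q = 4/2 = 2, where AVC = 29 - 4·2 + 2^2 = ¥25.
P = ¥3 lies below min AVC = ¥25; no output level covers variable cost.
The firm minimizes its loss by shutting down and losing only its fixed cost of ¥52.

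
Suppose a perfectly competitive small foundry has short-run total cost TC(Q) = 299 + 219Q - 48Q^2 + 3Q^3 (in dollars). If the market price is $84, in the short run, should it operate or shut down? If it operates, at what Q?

Strip out fixed cost: VC = 219Q - 48Q^2 + 3Q^3. Then AVC = 219 - 48Q + 3Q^2 and MC = 219 - 96Q + 9Q^2.
AVC is minimized where dAVC/dQ = -48 + 6Q = 0, at Q = 8; min AVC = 219 - 48·8 + 3·8^2 = $27.
Since P = $84 ≥ min AVC = $27, price covers variable cost and the firm should produce.
Solving P = MC: 135 - 96Q + 9Q^2 = 0 ⇒ Q = 5/3 or 9. On the upward-sloping branch, Q* = 9.
Check: AVC at Q = 9 is $30 ≤ P, so revenue covers variable cost.
Profit = P·Q − TC = 84·9 − 569 = $187.

Produce at Q = 9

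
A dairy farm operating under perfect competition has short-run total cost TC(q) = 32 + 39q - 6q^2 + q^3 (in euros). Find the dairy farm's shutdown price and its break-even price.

Shutdown price = €30; break-even price = €39

Shutdown price = min AVC. AVC = 39 - 6q + q^2, with vertex at q = 3 and minimum €30.
ATC = 32/q + 39 - 6q + q^2. Setting dATC/dq = −32/q^2 − 6 + 2q = 0 gives q = 4 (since 2·4^3 − 6·4^2 = 32).
min ATC = 32/4 + 39 − 6·4 + 4^2 = €39. That is the break-even price.
For €30 ≤ P < €39 the firm produces at a loss; below €30 it shuts down.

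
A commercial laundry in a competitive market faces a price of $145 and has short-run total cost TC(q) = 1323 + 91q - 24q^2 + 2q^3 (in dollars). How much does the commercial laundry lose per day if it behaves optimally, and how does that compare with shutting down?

Profit = -$351 at q = 9

AVC = 91 - 24q + 2q^2; min AVC = $19 at q = 6. Since P = $145 ≥ min AVC, the firm produces.
MC = 91 - 48q + 6q^2. Setting P = MC and taking the root on the rising branch gives q* = 9.
TR = 145·9 = 1305. TC = 1323 + 333 = 1656. Profit = 1305 − 1656 = -$351.
Shutting down would mean losing the fixed cost of $1323, so operating at a loss of $351 is better by $972.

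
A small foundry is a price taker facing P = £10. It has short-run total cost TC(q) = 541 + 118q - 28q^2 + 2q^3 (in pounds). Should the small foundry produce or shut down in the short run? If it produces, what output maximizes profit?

Shut down

Variable cost is VC = 118q - 28q^2 + 2q^3, so AVC = VC/q = 118 - 28q + 2q^2 and MC = dTC/dq = 118 - 56q + 6q^2.
AVC hits its minimum where MC = AVC, at q = 7, giving min AVC = 118 - 28·7 + 2·7^2 = £20.
P = £10 lies below min AVC = £20; no output level covers variable cost.
Shutting down limits the loss to fixed cost, £541.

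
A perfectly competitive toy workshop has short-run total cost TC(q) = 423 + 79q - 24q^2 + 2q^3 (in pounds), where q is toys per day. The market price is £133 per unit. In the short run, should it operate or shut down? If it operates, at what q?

Variable cost is VC = 79q - 24q^2 + 2q^3, so AVC = VC/q = 79 - 24q + 2q^2 and MC = dTC/dq = 79 - 48q + 6q^2.
AVC hits its minimum where MC = AVC, at q = 6, giving min AVC = 79 - 24·6 + 2·6^2 = £7.
P = £133 exceeds min AVC = £7, so the firm stays open.
P = MC gives -54 - 48q + 6q^2 = 0, with roots -1 and 9. Take the larger (rising MC): q* = 9.
Check: AVC at q = 9 is £25 ≤ P, so revenue covers variable cost.
Profit = P·q − TC = 133·9 − 648 = £549.

Produce at q = 9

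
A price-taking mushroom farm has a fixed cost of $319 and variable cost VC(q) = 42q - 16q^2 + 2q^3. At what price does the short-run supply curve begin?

Short-run supply begins at min AVC. From VC = 42q - 16q^2 + 2q^3, AVC = 42 - 16q + 2q^2.
dAVC/dq = -16 + 4q = 0 gives q = 4. min AVC = 42 - 16·4 + 2·4^2 = 10.
For P < $10 the firm produces nothing.

$10 per unit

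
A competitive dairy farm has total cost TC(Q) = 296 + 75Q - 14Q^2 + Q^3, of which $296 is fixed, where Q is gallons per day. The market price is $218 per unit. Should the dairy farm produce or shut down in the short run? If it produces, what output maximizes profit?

Produce at Q = 13

Strip out fixed cost: VC = 75Q - 14Q^2 + Q^3. Then AVC = 75 - 14Q + Q^2 and MC = 75 - 28Q + 3Q^2.
AVC hits its minimum where MC = AVC, at Q = 7, giving min AVC = 75 - 14·7 + 7^2 = $26.
P = $218 exceeds min AVC = $26, so the firm stays open.
Set P = MC: 218 = 75 - 28Q + 3Q^2 → -143 - 28Q + 3Q^2 = 0. The roots are Q = -11/3 and Q = 13; the profit-maximizing output is on the rising part of MC, so Q* = 13.
Check: AVC at Q = 13 is $62 ≤ P, so revenue covers variable cost.
Profit = P·Q − TC = 218·13 − 1102 = $1732.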